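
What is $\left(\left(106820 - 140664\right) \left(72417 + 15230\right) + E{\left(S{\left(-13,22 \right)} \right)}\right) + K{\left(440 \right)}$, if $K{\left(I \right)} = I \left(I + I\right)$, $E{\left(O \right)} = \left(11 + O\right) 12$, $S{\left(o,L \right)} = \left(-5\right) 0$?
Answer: $-2965937736$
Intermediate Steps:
$S{\left(o,L \right)} = 0$
$E{\left(O \right)} = 132 + 12 O$
$K{\left(I \right)} = 2 I^{2}$ ($K{\left(I \right)} = I 2 I = 2 I^{2}$)
$\left(\left(106820 - 140664\right) \left(72417 + 15230\right) + E{\left(S{\left(-13,22 \right)} \right)}\right) + K{\left(440 \right)} = \left(\left(106820 - 140664\right) \left(72417 + 15230\right) + \left(132 + 12 \cdot 0\right)\right) + 2 \cdot 440^{2} = \left(\left(-33844\right) 87647 + \left(132 + 0\right)\right) + 2 \cdot 193600 = \left(-2966325068 + 132\right) + 387200 = -2966324936 + 387200 = -2965937736$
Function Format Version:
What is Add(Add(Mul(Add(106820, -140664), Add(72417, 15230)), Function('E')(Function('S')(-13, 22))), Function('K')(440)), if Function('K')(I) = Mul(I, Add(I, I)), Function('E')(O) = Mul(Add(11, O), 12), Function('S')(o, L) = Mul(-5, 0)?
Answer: -2965937736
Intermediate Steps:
Function('S')(o, L) = 0
Function('E')(O) = Add(132, Mul(12, O))
Function('K')(I) = Mul(2, Pow(I, 2)) (Function('K')(I) = Mul(I, Mul(2, I)) = Mul(2, Pow(I, 2)))
Add(Add(Mul(Add(106820, -140664), Add(72417, 15230)), Function('E')(Function('S')(-13, 22))), Function('K')(440)) = Add(Add(Mul(Add(106820, -140664), Add(72417, 15230)), Add(132, Mul(12, 0))), Mul(2, Pow(440, 2))) = Add(Add(Mul(-33844, 87647), Add(132, 0)), Mul(2, 193600)) = Add(Add(-2966325068, 132), 387200) = Add(-2966324936, 387200) = -2965937736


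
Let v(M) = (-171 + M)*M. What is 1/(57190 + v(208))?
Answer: 1/64886 ≈ 1.5412e-5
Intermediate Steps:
v(M) = M*(-171 + M)
1/(57190 + v(208)) = 1/(57190 + 208*(-171 + 208)) = 1/(57190 + 208*37) = 1/(57190 + 7696) = 1/64886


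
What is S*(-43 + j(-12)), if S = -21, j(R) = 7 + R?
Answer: 1008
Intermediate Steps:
S*(-43 + j(-12)) = -21*(-43 + (7 - 12)) = -21*(-43 - 5) = -21*(-48) = 1008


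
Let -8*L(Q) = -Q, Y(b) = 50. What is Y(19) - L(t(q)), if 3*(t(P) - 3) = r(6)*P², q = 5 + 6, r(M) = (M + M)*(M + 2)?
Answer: -3475/8 ≈ -434.38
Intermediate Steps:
r(M) = 2*M*(2 + M) (r(M) = (2*M)*(2 + M) = 2*M*(2 + M))
q = 11
t(P) = 3 + 32*P² (t(P) = 3 + ((2*6*(2 + 6))*P²)/3 = 3 + ((2*6*8)*P²)/3 = 3 + (96*P²)/3 = 3 + 32*P²)
L(Q) = Q/8 (L(Q) = -(-1)*Q/8 = Q/8)
Y(19) - L(t(q)) = 50 - (3 + 32*11²)/8 = 50 - (3 + 32*121)/8 = 50 - (3 + 3872)/8 = 50 - 3875/8 = -3475/8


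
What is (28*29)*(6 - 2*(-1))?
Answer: 6496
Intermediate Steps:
(28*29)*(6 - 2*(-1)) = 812*(6 + 2) = 812*8 = 6496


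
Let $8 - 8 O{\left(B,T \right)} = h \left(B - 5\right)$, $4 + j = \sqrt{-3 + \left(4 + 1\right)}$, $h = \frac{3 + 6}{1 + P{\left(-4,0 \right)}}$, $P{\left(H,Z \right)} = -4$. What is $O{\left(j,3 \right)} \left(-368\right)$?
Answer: $874 - 138 \sqrt{2} \approx 678.84$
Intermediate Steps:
$h = -3$ ($h = \frac{3 + 6}{1 - 4} = \frac{9}{-3} = 9 \left(- \frac{1}{3}\right) = -3$)
$j = -4 + \sqrt{2}$ ($j = -4 + \sqrt{-3 + \left(4 + 1\right)} = -4 + \sqrt{-3 + 5} = -4 + \sqrt{2} \approx -2.5858$)
$O{\left(B,T \right)} = - \frac{7}{8} + \frac{3 B}{8}$ ($O{\left(B,T \right)} = 1 - \frac{\left(-3\right) \left(B - 5\right)}{8} = 1 - \frac{\left(-3\right) \left(-5 + B\right)}{8} = 1 - \frac{15 - 3 B}{8} = 1 + \left(- \frac{15}{8} + \frac{3 B}{8}\right) = - \frac{7}{8} + \frac{3 B}{8}$)
$O{\left(j,3 \right)} \left(-368\right) = \left(- \frac{7}{8} + \frac{3 \left(-4 + \sqrt{2}\right)}{8}\right) \left(-368\right) = \left(- \frac{7}{8} - \left(\frac{3}{2} - \frac{3 \sqrt{2}}{8}\right)\right) \left(-368\right) = \left(- \frac{19}{8} + \frac{3 \sqrt{2}}{8}\right) \left(-368\right) = 874 - 138 \sqrt{2}$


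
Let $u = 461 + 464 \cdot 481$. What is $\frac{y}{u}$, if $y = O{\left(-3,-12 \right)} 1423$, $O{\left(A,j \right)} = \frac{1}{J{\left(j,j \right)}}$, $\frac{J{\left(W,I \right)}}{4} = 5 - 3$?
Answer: $\frac{1423}{1789160} \approx 0.00079535$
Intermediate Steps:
$J{\left(W,I \right)} = 8$ ($J{\left(W,I \right)} = 4 \left(5 - 3\right) = 4 \cdot 2 = 8$)
$O{\left(A,j \right)} = \frac{1}{8}$
$y = \frac{1423}{8}$ ($y = \frac{1}{8} \cdot 1423 = \frac{1423}{8} \approx 177.88$)
$u = 223645$ ($u = 461 + 223184 = 223645$)
$\frac{y}{u} = \frac{1423}{8 \cdot 223645} = \frac{1423}{8} \cdot \frac{1}{223645} = \frac{1423}{1789160}$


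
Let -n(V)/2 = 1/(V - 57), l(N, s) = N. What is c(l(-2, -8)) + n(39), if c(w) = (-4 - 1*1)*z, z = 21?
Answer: -944/9 ≈ -104.89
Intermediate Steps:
n(V) = -2/(-57 + V) (n(V) = -2/(V - 57) = -2/(-57 + V))
c(w) = -105 (c(w) = (-4 - 1*1)*21 = (-4 - 1)*21 = -5*21 = -105)
c(l(-2, -8)) + n(39) = -105 - 2/(-57 + 39) = -105 - 2/(-18) = -105 - 2*(-1/18) = -105 + ⅑ = -944/9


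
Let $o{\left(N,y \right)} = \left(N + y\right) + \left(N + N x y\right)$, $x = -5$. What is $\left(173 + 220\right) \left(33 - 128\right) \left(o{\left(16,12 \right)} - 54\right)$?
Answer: $36214950$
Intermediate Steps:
$o{\left(N,y \right)} = y + 2 N - 5 N y$ ($o{\left(N,y \right)} = \left(N + y\right) + \left(N + N \left(-5\right) y\right) = \left(N + y\right) + \left(N + - 5 N y\right) = \left(N + y\right) - \left(- N + 5 N y\right) = y + 2 N - 5 N y$)
$\left(173 + 220\right) \left(33 - 128\right) \left(o{\left(16,12 \right)} - 54\right) = \left(173 + 220\right) \left(33 - 128\right) \left(\left(12 + 2 \cdot 16 - 80 \cdot 12\right) - 54\right) = 393 \left(-95\right) \left(\left(12 + 32 - 960\right) - 54\right) = - 37335 \left(-916 - 54\right) = \left(-37335\right) \left(-970\right) = 36214950$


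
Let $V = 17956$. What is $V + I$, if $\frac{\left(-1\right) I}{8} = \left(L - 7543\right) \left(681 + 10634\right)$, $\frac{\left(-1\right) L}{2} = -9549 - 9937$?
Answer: $-2844935124$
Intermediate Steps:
$L = 38972$ ($L = - 2 \left(-9549 - 9937\right) = \left(-2\right) \left(-19486\right) = 38972$)
$I = -2844953080$ ($I = - 8 \left(38972 - 7543\right) \left(681 + 10634\right) = - 8 \cdot 31429 \cdot 11315 = \left(-8\right) 355619135 = -2844953080$)
$V + I = 17956 - 2844953080 = -2844935124$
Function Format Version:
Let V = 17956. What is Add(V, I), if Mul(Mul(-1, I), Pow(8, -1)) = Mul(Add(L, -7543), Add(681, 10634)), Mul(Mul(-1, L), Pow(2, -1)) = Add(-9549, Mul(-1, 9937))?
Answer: -2844935124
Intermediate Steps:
L = 38972 (L = Mul(-2, Add(-9549, Mul(-1, 9937))) = Mul(-2, Add(-9549, -9937)) = Mul(-2, -19486) = 38972)
I = -2844953080 (I = Mul(-8, Mul(Add(38972, -7543), Add(681, 10634))) = Mul(-8, Mul(31429, 11315)) = Mul(-8, 355619135) = -2844953080)
Add(V, I) = Add(17956, -2844953080) = -2844935124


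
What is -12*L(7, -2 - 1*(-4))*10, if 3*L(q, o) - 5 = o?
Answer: -280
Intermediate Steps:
L(q, o) = 5/3 + o/3
-12*L(7, -2 - 1*(-4))*10 = -12*(5/3 + (-2 - 1*(-4))/3)*10 = -12*(5/3 + (-2 + 4)/3)*10 = -12*(5/3 + (1/3)*2)*10 = -12*(5/3 + 2/3)*10 = -12*7/3*10 = -28*10 = -280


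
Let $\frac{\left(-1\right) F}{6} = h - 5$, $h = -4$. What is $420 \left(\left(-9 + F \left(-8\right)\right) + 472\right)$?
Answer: $13020$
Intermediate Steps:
$F = 54$ ($F = - 6 \left(-4 - 5\right) = \left(-6\right) \left(-9\right) = 54$)
$420 \left(\left(-9 + F \left(-8\right)\right) + 472\right) = 420 \left(\left(-9 + 54 \left(-8\right)\right) + 472\right) = 420 \left(\left(-9 - 432\right) + 472\right) = 420 \left(-441 + 472\right) = 420 \cdot 31 = 13020$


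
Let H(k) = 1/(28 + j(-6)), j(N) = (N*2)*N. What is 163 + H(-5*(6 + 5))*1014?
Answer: 8657/50 ≈ 173.14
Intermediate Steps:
j(N) = 2*N² (j(N) = (2*N)*N = 2*N²)
H(k) = 1/100 (H(k) = 1/(28 + 2*(-6)²) = 1/(28 + 2*36) = 1/(28 + 72) = 1/100)
163 + H(-5*(6 + 5))*1014 = 163 + (1/100)*1014 = 163 + 507/50 = 8657/50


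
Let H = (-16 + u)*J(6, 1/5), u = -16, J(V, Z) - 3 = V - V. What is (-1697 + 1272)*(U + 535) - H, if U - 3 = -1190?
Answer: 277196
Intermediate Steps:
U = -1187 (U = 3 - 1190 = -1187)
J(V, Z) = 3 (J(V, Z) = 3 + (V - V) = 3 + 0 = 3)
H = -96 (H = (-16 - 16)*3 = -32*3 = -96)
(-1697 + 1272)*(U + 535) - H = (-1697 + 1272)*(-1187 + 535) - 1*(-96) = -425*(-652) + 96 = 277100 + 96 = 277196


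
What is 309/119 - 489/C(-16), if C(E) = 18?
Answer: -17543/714 ≈ -24.570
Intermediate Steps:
309/119 - 489/C(-16) = 309/119 - 489/18 = 309*(1/119) - 489*1/18 = 309/119 - 163/6 = -17543/714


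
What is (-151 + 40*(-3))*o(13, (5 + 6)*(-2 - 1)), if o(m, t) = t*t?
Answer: -295119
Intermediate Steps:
o(m, t) = t²
(-151 + 40*(-3))*o(13, (5 + 6)*(-2 - 1)) = (-151 + 40*(-3))*((5 + 6)*(-2 - 1))² = (-151 - 120)*(11*(-3))² = -271*(-33)² = -271*1089 = -295119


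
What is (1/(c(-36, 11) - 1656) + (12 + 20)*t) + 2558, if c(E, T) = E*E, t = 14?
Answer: 1082159/360 ≈ 3006.0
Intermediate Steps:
c(E, T) = E²
(1/(c(-36, 11) - 1656) + (12 + 20)*t) + 2558 = (1/((-36)² - 1656) + (12 + 20)*14) + 2558 = (1/(1296 - 1656) + 32*14) + 2558 = (1/(-360) + 448) + 2558 = (-1/360 + 448) + 2558 = 161279/360 + 2558 = 1082159/360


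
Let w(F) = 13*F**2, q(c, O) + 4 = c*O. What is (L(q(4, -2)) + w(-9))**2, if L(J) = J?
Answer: 1083681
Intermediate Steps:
q(c, O) = -4 + O*c (q(c, O) = -4 + c*O = -4 + O*c)
(L(q(4, -2)) + w(-9))**2 = ((-4 - 2*4) + 13*(-9)**2)**2 = ((-4 - 8) + 13*81)**2 = (-12 + 1053)**2 = 1041**2 = 1083681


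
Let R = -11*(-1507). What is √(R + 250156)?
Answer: 9*√3293 ≈ 516.46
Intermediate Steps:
R = 16577
√(R + 250156) = √(16577 + 250156) = √266733 = 9*√3293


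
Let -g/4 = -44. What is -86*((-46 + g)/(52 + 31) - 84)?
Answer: 588412/83 ≈ 7089.3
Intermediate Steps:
g = 176 (g = -4*(-44) = 176)
-86*((-46 + g)/(52 + 31) - 84) = -86*((-46 + 176)/(52 + 31) - 84) = -86*(130/83 - 84) = -86*(-6842/83) = 588412/83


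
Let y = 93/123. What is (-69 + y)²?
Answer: 7828804/1681 ≈ 4657.2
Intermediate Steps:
y = 31/41 (y = 93*(1/123) = 31/41 ≈ 0.75610)
(-69 + y)² = (-69 + 31/41)² = (-2798/41)² = 7828804/1681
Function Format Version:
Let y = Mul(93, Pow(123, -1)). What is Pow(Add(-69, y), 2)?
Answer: Rational(7828804, 1681) ≈ 4657.2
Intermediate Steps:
y = Rational(31, 41) (y = Mul(93, Rational(1, 123)) = Rational(31, 41) ≈ 0.75610)
Pow(Add(-69, y), 2) = Pow(Add(-69, Rational(31, 41)), 2) = Pow(Rational(-2798, 41), 2) = Rational(7828804, 1681)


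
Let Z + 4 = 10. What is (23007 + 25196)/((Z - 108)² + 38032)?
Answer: 48203/48436 ≈ 0.99519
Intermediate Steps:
Z = 6 (Z = -4 + 10 = 6)
(23007 + 25196)/((Z - 108)² + 38032) = (23007 + 25196)/((6 - 108)² + 38032) = 48203/((-102)² + 38032) = 48203/(10404 + 38032) = 48203/48436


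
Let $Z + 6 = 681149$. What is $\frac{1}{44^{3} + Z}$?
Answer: $\frac{1}{766327} \approx 1.3049 \cdot 10^{-6}$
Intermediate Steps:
$Z = 681143$ ($Z = -6 + 681149 = 681143$)
$\frac{1}{44^{3} + Z} = \frac{1}{44^{3} + 681143} = \frac{1}{85184 + 681143} = \frac{1}{766327}$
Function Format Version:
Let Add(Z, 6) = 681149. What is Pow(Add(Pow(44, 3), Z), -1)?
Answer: Rational(1, 766327) ≈ 1.3049e-6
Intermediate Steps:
Z = 681143 (Z = Add(-6, 681149) = 681143)
Pow(Add(Pow(44, 3), Z), -1) = Pow(Add(Pow(44, 3), 681143), -1) = Pow(Add(85184, 681143), -1) = Pow(766327, -1) = Rational(1, 766327)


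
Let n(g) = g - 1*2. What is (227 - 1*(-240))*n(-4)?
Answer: -2802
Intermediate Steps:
n(g) = -2 + g (n(g) = g - 2 = -2 + g)
(227 - 1*(-240))*n(-4) = (227 - 1*(-240))*(-2 - 4) = (227 + 240)*(-6) = 467*(-6) = -2802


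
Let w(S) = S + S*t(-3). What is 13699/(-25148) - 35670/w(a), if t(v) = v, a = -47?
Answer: -449158433/1181956 ≈ -380.01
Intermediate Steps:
w(S) = -2*S (w(S) = S + S*(-3) = S - 3*S = -2*S)
13699/(-25148) - 35670/w(a) = 13699/(-25148) - 35670/((-2*(-47))) = 13699*(-1/25148) - 35670/94 = -13699/25148 - 35670*1/94 = -13699/25148 - 17835/47 = -449158433/1181956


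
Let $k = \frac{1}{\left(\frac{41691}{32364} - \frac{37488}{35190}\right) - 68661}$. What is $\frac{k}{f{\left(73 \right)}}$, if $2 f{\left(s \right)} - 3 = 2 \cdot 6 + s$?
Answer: $- \frac{5272635}{15929021527243} \approx -3.3101 \cdot 10^{-7}$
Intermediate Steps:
$f{\left(s \right)} = \frac{15}{2} + \frac{s}{2}$ ($f{\left(s \right)} = \frac{3}{2} + \frac{2 \cdot 6 + s}{2} = \frac{3}{2} + \frac{12 + s}{2} = \frac{3}{2} + \left(6 + \frac{s}{2}\right) = \frac{15}{2} + \frac{s}{2}$)
$k = - \frac{21090540}{1448092866113}$ ($k = \frac{1}{\left(41691 \cdot \frac{1}{32364} - \frac{6248}{5865}\right) - 68661} = \frac{1}{\left(\frac{13897}{10788} - \frac{6248}{5865}\right) - 68661} = \frac{1}{\frac{4700827}{21090540} - 68661} = \frac{1}{- \frac{1448092866113}{21090540}} = - \frac{21090540}{1448092866113} \approx -1.4564 \cdot 10^{-5}$)
$\frac{k}{f{\left(73 \right)}} = - \frac{21090540}{1448092866113 \left(\frac{15}{2} + \frac{1}{2} \cdot 73\right)} = - \frac{21090540}{1448092866113 \left(\frac{15}{2} + \frac{73}{2}\right)} = - \frac{21090540}{1448092866113 \cdot 44} = \left(- \frac{21090540}{1448092866113}\right) \frac{1}{44} = - \frac{5272635}{15929021527243}$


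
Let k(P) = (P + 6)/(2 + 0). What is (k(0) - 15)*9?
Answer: -108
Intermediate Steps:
k(P) = 3 + P/2 (k(P) = (6 + P)/2 = (6 + P)*(1/2) = 3 + P/2)
(k(0) - 15)*9 = ((3 + (1/2)*0) - 15)*9 = ((3 + 0) - 15)*9 = (3 - 15)*9 = -12*9 = -108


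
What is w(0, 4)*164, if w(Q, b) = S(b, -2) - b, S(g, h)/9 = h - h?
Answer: -656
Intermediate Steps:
S(g, h) = 0 (S(g, h) = 9*(h - h) = 9*0 = 0)
w(Q, b) = -b (w(Q, b) = 0 - b = -b)
w(0, 4)*164 = -1*4*164 = -4*164 = -656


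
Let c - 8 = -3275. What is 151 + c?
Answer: -3116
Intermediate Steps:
c = -3267 (c = 8 - 3275 = -3267)
151 + c = 151 - 3267 = -3116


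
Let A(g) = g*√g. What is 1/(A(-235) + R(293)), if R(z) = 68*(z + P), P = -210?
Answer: 5644/44832611 + 235*I*√235/44832611 ≈ 0.00012589 + 8.0354e-5*I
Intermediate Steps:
A(g) = g^(3/2)
R(z) = -14280 + 68*z (R(z) = 68*(z - 210) = 68*(-210 + z) = -14280 + 68*z)
1/(A(-235) + R(293)) = 1/((-235)^(3/2) + (-14280 + 68*293)) = 1/(-235*I*√235 + (-14280 + 19924)) = 1/(-235*I*√235 + 5644) = 1/(5644 - 235*I*√235)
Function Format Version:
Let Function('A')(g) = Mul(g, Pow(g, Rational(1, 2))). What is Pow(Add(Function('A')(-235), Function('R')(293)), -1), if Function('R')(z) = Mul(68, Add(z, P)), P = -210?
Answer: Add(Rational(5644, 44832611), Mul(Rational(235, 44832611), I, Pow(235, Rational(1, 2)))) ≈ Add(0.00012589, Mul(8.0354e-5, I))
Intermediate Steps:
Function('A')(g) = Pow(g, Rational(3, 2))
Function('R')(z) = Add(-14280, Mul(68, z)) (Function('R')(z) = Mul(68, Add(z, -210)) = Mul(68, Add(-210, z)) = Add(-14280, Mul(68, z)))
Pow(Add(Function('A')(-235), Function('R')(293)), -1) = Pow(Add(Pow(-235, Rational(3, 2)), Add(-14280, Mul(68, 293))), -1) = Pow(Add(Mul(-235, I, Pow(235, Rational(1, 2))), Add(-14280, 19924)), -1) = Pow(Add(Mul(-235, I, Pow(235, Rational(1, 2))), 5644), -1) = Pow(Add(5644, Mul(-235, I, Pow(235, Rational(1, 2)))), -1)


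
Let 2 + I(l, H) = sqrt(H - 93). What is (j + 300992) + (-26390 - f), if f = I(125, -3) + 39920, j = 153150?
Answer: 387834 - 4*I*sqrt(6) ≈ 3.8783e+5 - 9.798*I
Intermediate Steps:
I(l, H) = -2 + sqrt(-93 + H) (I(l, H) = -2 + sqrt(H - 93) = -2 + sqrt(-93 + H))
f = 39918 + 4*I*sqrt(6) (f = (-2 + sqrt(-93 - 3)) + 39920 = (-2 + sqrt(-96)) + 39920 = (-2 + 4*I*sqrt(6)) + 39920 = 39918 + 4*I*sqrt(6) ≈ 39918.0 + 9.798*I)
(j + 300992) + (-26390 - f) = (153150 + 300992) + (-26390 - (39918 + 4*I*sqrt(6))) = 454142 + (-26390 + (-39918 - 4*I*sqrt(6))) = 454142 + (-66308 - 4*I*sqrt(6)) = 387834 - 4*I*sqrt(6)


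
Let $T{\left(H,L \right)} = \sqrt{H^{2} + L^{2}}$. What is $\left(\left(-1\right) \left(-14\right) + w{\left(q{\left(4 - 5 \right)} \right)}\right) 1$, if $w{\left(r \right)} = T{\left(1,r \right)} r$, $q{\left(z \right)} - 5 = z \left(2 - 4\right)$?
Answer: $14 + 35 \sqrt{2} \approx 63.497$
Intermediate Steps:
$q{\left(z \right)} = 5 - 2 z$ ($q{\left(z \right)} = 5 + z \left(2 - 4\right) = 5 + z \left(-2\right) = 5 - 2 z$)
$w{\left(r \right)} = r \sqrt{1 + r^{2}}$ ($w{\left(r \right)} = \sqrt{1^{2} + r^{2}} r = \sqrt{1 + r^{2}} r = r \sqrt{1 + r^{2}}$)
$\left(\left(-1\right) \left(-14\right) + w{\left(q{\left(4 - 5 \right)} \right)}\right) 1 = \left(\left(-1\right) \left(-14\right) + \left(5 - 2 \left(4 - 5\right)\right) \sqrt{1 + \left(5 - 2 \left(4 - 5\right)\right)^{2}}\right) 1 = \left(14 + \left(5 - -2\right) \sqrt{1 + \left(5 - -2\right)^{2}}\right) 1 = \left(14 + \left(5 + 2\right) \sqrt{1 + \left(5 + 2\right)^{2}}\right) 1 = \left(14 + 7 \sqrt{1 + 7^{2}}\right) 1 = \left(14 + 7 \sqrt{1 + 49}\right) 1 = \left(14 + 7 \sqrt{50}\right) 1 = \left(14 + 7 \cdot 5 \sqrt{2}\right) 1 = \left(14 + 35 \sqrt{2}\right) 1 = 14 + 35 \sqrt{2}$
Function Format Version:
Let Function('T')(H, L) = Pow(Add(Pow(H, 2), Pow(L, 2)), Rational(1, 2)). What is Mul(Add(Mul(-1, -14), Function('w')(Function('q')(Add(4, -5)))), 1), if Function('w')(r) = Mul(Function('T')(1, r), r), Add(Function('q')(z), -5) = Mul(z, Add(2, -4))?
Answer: Add(14, Mul(35, Pow(2, Rational(1, 2)))) ≈ 63.497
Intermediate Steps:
Function('q')(z) = Add(5, Mul(-2, z)) (Function('q')(z) = Add(5, Mul(z, Add(2, -4))) = Add(5, Mul(z, -2)) = Add(5, Mul(-2, z)))
Function('w')(r) = Mul(r, Pow(Add(1, Pow(r, 2)), Rational(1, 2))) (Function('w')(r) = Mul(Pow(Add(Pow(1, 2), Pow(r, 2)), Rational(1, 2)), r) = Mul(Pow(Add(1, Pow(r, 2)), Rational(1, 2)), r) = Mul(r, Pow(Add(1, Pow(r, 2)), Rational(1, 2))))
Mul(Add(Mul(-1, -14), Function('w')(Function('q')(Add(4, -5)))), 1) = Mul(Add(Mul(-1, -14), Mul(Add(5, Mul(-2, Add(4, -5))), Pow(Add(1, Pow(Add(5, Mul(-2, Add(4, -5))), 2)), Rational(1, 2)))), 1) = Mul(Add(14, Mul(Add(5, Mul(-2, -1)), Pow(Add(1, Pow(Add(5, Mul(-2, -1)), 2)), Rational(1, 2)))), 1) = Mul(Add(14, Mul(Add(5, 2), Pow(Add(1, Pow(Add(5, 2), 2)), Rational(1, 2)))), 1) = Mul(Add(14, Mul(7, Pow(Add(1, Pow(7, 2)), Rational(1, 2)))), 1) = Mul(Add(14, Mul(7, Pow(Add(1, 49), Rational(1, 2)))), 1) = Mul(Add(14, Mul(7, Pow(50, Rational(1, 2)))), 1) = Mul(Add(14, Mul(7, Mul(5, Pow(2, Rational(1, 2))))), 1) = Mul(Add(14, Mul(35, Pow(2, Rational(1, 2)))), 1) = Add(14, Mul(35, Pow(2, Rational(1, 2))))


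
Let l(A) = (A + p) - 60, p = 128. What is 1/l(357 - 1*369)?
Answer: 1/56 ≈ 0.017857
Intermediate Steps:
l(A) = 68 + A (l(A) = (A + 128) - 60 = (128 + A) - 60 = 68 + A)
1/l(357 - 1*369) = 1/(68 + (357 - 1*369)) = 1/(68 + (357 - 369)) = 1/(68 - 12) = 1/56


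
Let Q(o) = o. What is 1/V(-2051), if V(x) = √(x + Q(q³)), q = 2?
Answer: -I*√227/681 ≈ -0.022124*I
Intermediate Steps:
V(x) = √(8 + x) (V(x) = √(x + 2³) = √(x + 8) = √(8 + x))
1/V(-2051) = 1/(√(8 - 2051)) = 1/(√(-2043)) = 1/(3*I*√227) = -I*√227/681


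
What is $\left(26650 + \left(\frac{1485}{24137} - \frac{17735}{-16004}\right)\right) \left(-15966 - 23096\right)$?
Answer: $- \frac{201072458267617385}{193144274} \approx -1.041 \cdot 10^{9}$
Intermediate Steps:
$\left(26650 + \left(\frac{1485}{24137} - \frac{17735}{-16004}\right)\right) \left(-15966 - 23096\right) = \left(26650 + \left(1485 \cdot \frac{1}{24137} - - \frac{17735}{16004}\right)\right) \left(-39062\right) = \left(26650 + \left(\frac{1485}{24137} + \frac{17735}{16004}\right)\right) \left(-39062\right) = \left(26650 + \frac{451835635}{386288548}\right) \left(-39062\right) = \frac{10295041639835}{386288548} \left(-39062\right) = - \frac{201072458267617385}{193144274}$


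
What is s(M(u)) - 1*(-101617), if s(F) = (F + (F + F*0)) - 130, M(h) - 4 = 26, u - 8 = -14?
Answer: 101547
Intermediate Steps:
u = -6 (u = 8 - 14 = -6)
M(h) = 30 (M(h) = 4 + 26 = 30)
s(F) = -130 + 2*F (s(F) = (F + (F + 0)) - 130 = (F + F) - 130 = 2*F - 130 = -130 + 2*F)
s(M(u)) - 1*(-101617) = (-130 + 2*30) - 1*(-101617) = (-130 + 60) + 101617 = -70 + 101617 = 101547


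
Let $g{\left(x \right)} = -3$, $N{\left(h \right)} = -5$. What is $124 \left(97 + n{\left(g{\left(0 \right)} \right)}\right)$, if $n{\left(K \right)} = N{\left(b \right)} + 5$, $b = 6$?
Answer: $12028$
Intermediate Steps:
$n{\left(K \right)} = 0$ ($n{\left(K \right)} = -5 + 5 = 0$)
$124 \left(97 + n{\left(g{\left(0 \right)} \right)}\right) = 124 \left(97 + 0\right) = 124 \cdot 97 = 12028$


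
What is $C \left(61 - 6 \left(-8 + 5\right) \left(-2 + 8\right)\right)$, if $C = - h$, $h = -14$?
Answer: $2366$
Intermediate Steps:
$C = 14$ ($C = \left(-1\right) \left(-14\right) = 14$)
$C \left(61 - 6 \left(-8 + 5\right) \left(-2 + 8\right)\right) = 14 \left(61 - 6 \left(-8 + 5\right) \left(-2 + 8\right)\right) = 14 \left(61 - 6 \left(\left(-3\right) 6\right)\right) = 14 \left(61 - -108\right) = 14 \left(61 + 108\right) = 14 \cdot 169 = 2366$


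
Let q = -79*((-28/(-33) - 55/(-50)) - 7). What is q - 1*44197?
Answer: -14453317/330 ≈ -43798.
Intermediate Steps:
q = 131693/330 (q = -79*((-28*(-1/33) - 55*(-1/50)) - 7) = -79*((28/33 + 11/10) - 7) = -79*(643/330 - 7) = -79*(-1667/330) = 131693/330 ≈ 399.07)
q - 1*44197 = 131693/330 - 1*44197 = 131693/330 - 44197 = -14453317/330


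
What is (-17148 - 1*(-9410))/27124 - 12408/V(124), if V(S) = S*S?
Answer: -7117720/6516541 ≈ -1.0923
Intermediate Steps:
V(S) = S²
(-17148 - 1*(-9410))/27124 - 12408/V(124) = (-17148 - 1*(-9410))/27124 - 12408/(124²) = (-17148 + 9410)*(1/27124) - 12408/15376 = -7738*1/27124 - 12408*1/15376 = -3869/13562 - 1551/1922 = -7117720/6516541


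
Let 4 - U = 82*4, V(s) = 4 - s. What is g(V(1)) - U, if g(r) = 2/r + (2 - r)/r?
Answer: 973/3 ≈ 324.33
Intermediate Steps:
g(r) = 2/r + (2 - r)/r
U = -324 (U = 4 - 82*4 = 4 - 1*328 = 4 - 328 = -324)
g(V(1)) - U = (4 - (4 - 1*1))/(4 - 1*1) - 1*(-324) = (4 - (4 - 1))/(4 - 1) + 324 = (4 - 1*3)/3 + 324 = (4 - 3)/3 + 324 = (1/3)*1 + 324 = 1/3 + 324 = 973/3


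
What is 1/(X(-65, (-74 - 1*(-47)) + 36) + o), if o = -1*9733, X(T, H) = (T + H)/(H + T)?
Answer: -1/9732 ≈ -0.00010275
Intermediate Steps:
X(T, H) = 1 (X(T, H) = (H + T)/(H + T) = 1)
o = -9733
1/(X(-65, (-74 - 1*(-47)) + 36) + o) = 1/(1 - 9733) = 1/(-9732) = -1/9732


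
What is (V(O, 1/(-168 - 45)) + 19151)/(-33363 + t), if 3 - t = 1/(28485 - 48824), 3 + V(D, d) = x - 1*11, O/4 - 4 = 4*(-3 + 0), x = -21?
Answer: -388800324/678509039 ≈ -0.57302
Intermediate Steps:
O = -32 (O = 16 + 4*(4*(-3 + 0)) = 16 + 4*(4*(-3)) = 16 + 4*(-12) = 16 - 48 = -32)
V(D, d) = -35 (V(D, d) = -3 + (-21 - 1*11) = -3 + (-21 - 11) = -3 - 32 = -35)
t = 61018/20339 (t = 3 - 1/(28485 - 48824) = 3 - 1/(-20339) = 3 - 1*(-1/20339) = 3 + 1/20339 = 61018/20339 ≈ 3.0000)
(V(O, 1/(-168 - 45)) + 19151)/(-33363 + t) = (-35 + 19151)/(-33363 + 61018/20339) = 19116/(-678509039/20339) = 19116*(-20339/678509039) = -388800324/678509039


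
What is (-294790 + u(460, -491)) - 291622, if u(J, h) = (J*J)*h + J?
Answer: -104481552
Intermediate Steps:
u(J, h) = J + h*J² (u(J, h) = J²*h + J = h*J² + J = J + h*J²)
(-294790 + u(460, -491)) - 291622 = (-294790 + 460*(1 + 460*(-491))) - 291622 = (-294790 + 460*(1 - 225860)) - 291622 = (-294790 + 460*(-225859)) - 291622 = (-294790 - 103895140) - 291622 = -104189930 - 291622 = -104481552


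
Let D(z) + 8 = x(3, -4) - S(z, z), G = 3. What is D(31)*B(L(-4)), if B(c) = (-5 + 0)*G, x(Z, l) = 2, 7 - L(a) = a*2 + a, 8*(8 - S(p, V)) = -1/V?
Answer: 52095/248 ≈ 210.06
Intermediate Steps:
S(p, V) = 8 + 1/(8*V) (S(p, V) = 8 - (-1)/(8*V) = 8 + 1/(8*V))
L(a) = 7 - 3*a (L(a) = 7 - (a*2 + a) = 7 - (2*a + a) = 7 - 3*a)
B(c) = -15 (B(c) = (-5 + 0)*3 = -5*3 = -15)
D(z) = -14 - 1/(8*z) (D(z) = -8 + (2 - (8 + 1/(8*z))) = -8 + (2 + (-8 - 1/(8*z))) = -8 + (-6 - 1/(8*z)) = -14 - 1/(8*z))
D(31)*B(L(-4)) = (-14 - ⅛/31)*(-15) = (-14 - ⅛*1/31)*(-15) = (-14 - 1/248)*(-15) = -3473/248*(-15) = 52095/248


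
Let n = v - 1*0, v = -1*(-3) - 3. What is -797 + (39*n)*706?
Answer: -797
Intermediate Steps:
v = 0 (v = 3 - 3 = 0)
n = 0 (n = 0 - 1*0 = 0 + 0 = 0)
-797 + (39*n)*706 = -797 + (39*0)*706 = -797 + 0*706 = -797 + 0 = -797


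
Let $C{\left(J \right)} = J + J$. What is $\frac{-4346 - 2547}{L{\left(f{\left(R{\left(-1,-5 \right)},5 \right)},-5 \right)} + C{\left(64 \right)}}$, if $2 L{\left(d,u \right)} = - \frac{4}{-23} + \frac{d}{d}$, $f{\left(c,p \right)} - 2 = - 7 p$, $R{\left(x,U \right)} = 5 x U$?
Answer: $- \frac{317078}{5915} \approx -53.606$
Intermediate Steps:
$R{\left(x,U \right)} = 5 U x$
$f{\left(c,p \right)} = 2 - 7 p$
$C{\left(J \right)} = 2 J$
$L{\left(d,u \right)} = \frac{27}{46}$ ($L{\left(d,u \right)} = \frac{- \frac{4}{-23} + \frac{d}{d}}{2} = \frac{\left(-4\right) \left(- \frac{1}{23}\right) + 1}{2} = \frac{\frac{4}{23} + 1}{2} = \frac{1}{2} \cdot \frac{27}{23} = \frac{27}{46}$)
$\frac{-4346 - 2547}{L{\left(f{\left(R{\left(-1,-5 \right)},5 \right)},-5 \right)} + C{\left(64 \right)}} = \frac{-4346 - 2547}{\frac{27}{46} + 2 \cdot 64} = - \frac{6893}{\frac{27}{46} + 128} = - \frac{6893}{\frac{5915}{46}} = \left(-6893\right) \frac{46}{5915} = - \frac{317078}{5915}$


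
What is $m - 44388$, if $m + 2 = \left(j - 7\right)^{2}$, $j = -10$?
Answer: $-44101$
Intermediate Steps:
$m = 287$ ($m = -2 + \left(-10 - 7\right)^{2} = -2 + \left(-17\right)^{2} = -2 + 289 = 287$)
$m - 44388 = 287 - 44388 = -44101$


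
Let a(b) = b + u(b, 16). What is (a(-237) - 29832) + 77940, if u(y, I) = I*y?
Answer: 44079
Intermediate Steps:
a(b) = 17*b (a(b) = b + 16*b = 17*b)
(a(-237) - 29832) + 77940 = (17*(-237) - 29832) + 77940 = (-4029 - 29832) + 77940 = -33861 + 77940 = 44079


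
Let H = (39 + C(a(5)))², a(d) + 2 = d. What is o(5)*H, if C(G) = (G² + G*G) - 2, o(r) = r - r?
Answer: 0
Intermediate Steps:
a(d) = -2 + d
o(r) = 0
C(G) = -2 + 2*G² (C(G) = (G² + G²) - 2 = 2*G² - 2 = -2 + 2*G²)
H = 3025 (H = (39 + (-2 + 2*(-2 + 5)²))² = (39 + (-2 + 2*3²))² = (39 + (-2 + 2*9))² = (39 + (-2 + 18))² = (39 + 16)² = 55² = 3025)
o(5)*H = 0*3025 = 0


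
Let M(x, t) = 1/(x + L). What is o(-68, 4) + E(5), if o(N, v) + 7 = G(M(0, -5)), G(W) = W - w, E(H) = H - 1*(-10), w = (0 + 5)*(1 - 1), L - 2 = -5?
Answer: 23/3 ≈ 7.6667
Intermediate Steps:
L = -3 (L = 2 - 5 = -3)
w = 0 (w = 5*0 = 0)
M(x, t) = 1/(-3 + x) (M(x, t) = 1/(x - 3) = 1/(-3 + x))
E(H) = 10 + H (E(H) = H + 10 = 10 + H)
G(W) = W (G(W) = W - 1*0 = W + 0 = W)
o(N, v) = -22/3 (o(N, v) = -7 + 1/(-3 + 0) = -7 + 1/(-3) = -7 - ⅓ = -22/3)
o(-68, 4) + E(5) = -22/3 + (10 + 5) = -22/3 + 15 = 23/3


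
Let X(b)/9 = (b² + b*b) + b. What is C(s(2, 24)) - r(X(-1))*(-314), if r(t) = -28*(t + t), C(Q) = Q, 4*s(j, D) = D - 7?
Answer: -633007/4 ≈ -1.5825e+5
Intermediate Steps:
s(j, D) = -7/4 + D/4 (s(j, D) = (D - 7)/4 = (-7 + D)/4 = -7/4 + D/4)
X(b) = 9*b + 18*b² (X(b) = 9*((b² + b*b) + b) = 9*((b² + b²) + b) = 9*(2*b² + b) = 9*(b + 2*b²) = 9*b + 18*b²)
r(t) = -56*t
C(s(2, 24)) - r(X(-1))*(-314) = (-7/4 + (¼)*24) - (-504*(-1)*(1 + 2*(-1)))*(-314) = (-7/4 + 6) - (-504*(-1)*(1 - 2))*(-314) = 17/4 - (-504*(-1)*(-1))*(-314) = 17/4 - (-56*9)*(-314) = 17/4 - (-504)*(-314) = 17/4 - 1*158256 = 17/4 - 158256 = -633007/4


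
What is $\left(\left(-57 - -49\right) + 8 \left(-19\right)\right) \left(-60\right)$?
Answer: $9600$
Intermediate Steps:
$\left(\left(-57 - -49\right) + 8 \left(-19\right)\right) \left(-60\right) = \left(\left(-57 + 49\right) - 152\right) \left(-60\right) = \left(-8 - 152\right) \left(-60\right) = \left(-160\right) \left(-60\right) = 9600$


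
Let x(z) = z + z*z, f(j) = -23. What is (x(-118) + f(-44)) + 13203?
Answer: 26986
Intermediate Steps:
x(z) = z + z**2
(x(-118) + f(-44)) + 13203 = (-118*(1 - 118) - 23) + 13203 = (-118*(-117) - 23) + 13203 = (13806 - 23) + 13203 = 13783 + 13203 = 26986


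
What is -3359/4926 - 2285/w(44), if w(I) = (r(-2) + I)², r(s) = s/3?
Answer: -15807029/8324940 ≈ -1.8988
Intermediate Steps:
r(s) = s/3 (r(s) = s*(⅓) = s/3)
w(I) = (-⅔ + I)² (w(I) = ((⅓)*(-2) + I)² = (-⅔ + I)²)
-3359/4926 - 2285/w(44) = -3359/4926 - 2285*9/(-2 + 3*44)² = -3359*1/4926 - 2285*9/(-2 + 132)² = -3359/4926 - 2285/((⅑)*130²) = -3359/4926 - 2285/((⅑)*16900) = -3359/4926 - 2285/16900/9 = -3359/4926 - 2285*9/16900 = -3359/4926 - 4113/3380 = -15807029/8324940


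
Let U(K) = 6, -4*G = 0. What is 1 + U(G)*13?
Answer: 79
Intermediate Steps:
G = 0 (G = -¼*0 = 0)
1 + U(G)*13 = 1 + 6*13 = 1 + 78 = 79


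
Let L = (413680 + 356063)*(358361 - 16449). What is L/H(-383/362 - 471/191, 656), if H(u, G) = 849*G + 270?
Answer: 43864061436/92869 ≈ 4.7232e+5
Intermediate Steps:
H(u, G) = 270 + 849*G
L = 263184368616 (L = 769743*341912 = 263184368616)
L/H(-383/362 - 471/191, 656) = 263184368616/(270 + 849*656) = 263184368616/(270 + 556944) = 263184368616/557214 = 263184368616*(1/557214) = 43864061436/92869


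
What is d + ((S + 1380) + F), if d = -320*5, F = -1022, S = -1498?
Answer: -2740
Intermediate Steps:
d = -1600
d + ((S + 1380) + F) = -1600 + ((-1498 + 1380) - 1022) = -1600 + (-118 - 1022) = -1600 - 1140 = -2740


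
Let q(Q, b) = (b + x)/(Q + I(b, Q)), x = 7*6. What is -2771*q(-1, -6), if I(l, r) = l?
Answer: 99756/7 ≈ 14251.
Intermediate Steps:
x = 42
q(Q, b) = (42 + b)/(Q + b) (q(Q, b) = (b + 42)/(Q + b) = (42 + b)/(Q + b))
-2771*q(-1, -6) = -2771*(42 - 6)/(-1 - 6) = -2771*36/(-7) = -(-2771)*36/7 = -2771*(-36/7) = 99756/7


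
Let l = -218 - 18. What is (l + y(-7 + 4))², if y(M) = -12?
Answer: 61504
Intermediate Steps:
l = -236
(l + y(-7 + 4))² = (-236 - 12)² = (-248)² = 61504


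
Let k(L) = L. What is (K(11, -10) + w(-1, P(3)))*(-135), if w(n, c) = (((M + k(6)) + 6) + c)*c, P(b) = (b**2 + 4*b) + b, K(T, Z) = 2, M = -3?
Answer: -107190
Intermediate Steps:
P(b) = b**2 + 5*b
w(n, c) = c*(9 + c) (w(n, c) = (((-3 + 6) + 6) + c)*c = ((3 + 6) + c)*c = (9 + c)*c = c*(9 + c))
(K(11, -10) + w(-1, P(3)))*(-135) = (2 + (3*(5 + 3))*(9 + 3*(5 + 3)))*(-135) = (2 + (3*8)*(9 + 3*8))*(-135) = (2 + 24*(9 + 24))*(-135) = (2 + 24*33)*(-135) = (2 + 792)*(-135) = 794*(-135) = -107190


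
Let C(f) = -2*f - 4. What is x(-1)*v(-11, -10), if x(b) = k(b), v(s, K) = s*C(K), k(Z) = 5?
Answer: -880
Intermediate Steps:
C(f) = -4 - 2*f
v(s, K) = s*(-4 - 2*K)
x(b) = 5
x(-1)*v(-11, -10) = 5*(-2*(-11)*(2 - 10)) = 5*(-2*(-11)*(-8)) = 5*(-176) = -880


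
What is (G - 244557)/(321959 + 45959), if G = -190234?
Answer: -434791/367918 ≈ -1.1818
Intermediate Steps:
(G - 244557)/(321959 + 45959) = (-190234 - 244557)/(321959 + 45959) = -434791/367918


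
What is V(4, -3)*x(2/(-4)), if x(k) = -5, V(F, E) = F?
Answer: -20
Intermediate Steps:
V(4, -3)*x(2/(-4)) = 4*(-5) = -20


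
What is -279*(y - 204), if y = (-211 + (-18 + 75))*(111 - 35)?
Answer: 3322332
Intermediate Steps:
y = -11704 (y = (-211 + 57)*76 = -154*76 = -11704)
-279*(y - 204) = -279*(-11704 - 204) = -279*(-11908) = 3322332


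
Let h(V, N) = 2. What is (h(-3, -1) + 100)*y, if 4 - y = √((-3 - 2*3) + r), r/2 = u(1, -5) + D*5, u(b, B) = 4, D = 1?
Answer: 102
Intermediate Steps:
r = 18 (r = 2*(4 + 1*5) = 2*(4 + 5) = 2*9 = 18)
y = 1 (y = 4 - √((-3 - 2*3) + 18) = 4 - √((-3 - 6) + 18) = 4 - √(-9 + 18) = 4 - √9 = 4 - 1*3 = 4 - 3 = 1)
(h(-3, -1) + 100)*y = (2 + 100)*1 = 102*1 = 102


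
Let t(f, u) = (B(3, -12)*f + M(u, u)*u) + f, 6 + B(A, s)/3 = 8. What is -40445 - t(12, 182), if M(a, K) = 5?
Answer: -41439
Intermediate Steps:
B(A, s) = 6 (B(A, s) = -18 + 3*8 = -18 + 24 = 6)
t(f, u) = 5*u + 7*f (t(f, u) = (6*f + 5*u) + f = (5*u + 6*f) + f = 5*u + 7*f)
-40445 - t(12, 182) = -40445 - (5*182 + 7*12) = -40445 - (910 + 84) = -40445 - 1*994 = -40445 - 994 = -41439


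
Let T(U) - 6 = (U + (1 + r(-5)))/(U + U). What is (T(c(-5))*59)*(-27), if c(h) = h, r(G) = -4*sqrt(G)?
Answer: -50976/5 - 3186*I*sqrt(5)/5 ≈ -10195.0 - 1424.8*I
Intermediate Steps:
T(U) = 6 + (1 + U - 4*I*sqrt(5))/(2*U) (T(U) = 6 + (U + (1 - 4*I*sqrt(5)))/(U + U) = 6 + (U + (1 - 4*I*sqrt(5)))/((2*U)) = 6 + (U + (1 - 4*I*sqrt(5)))*(1/(2*U)) = 6 + (1 + U - 4*I*sqrt(5))*(1/(2*U)) = 6 + (1 + U - 4*I*sqrt(5))/(2*U))
(T(c(-5))*59)*(-27) = (((1/2)*(1 + 13*(-5) - 4*I*sqrt(5))/(-5))*59)*(-27) = (((1/2)*(-1/5)*(1 - 65 - 4*I*sqrt(5)))*59)*(-27) = (((1/2)*(-1/5)*(-64 - 4*I*sqrt(5)))*59)*(-27) = ((32/5 + 2*I*sqrt(5)/5)*59)*(-27) = (1888/5 + 118*I*sqrt(5)/5)*(-27) = -50976/5 - 3186*I*sqrt(5)/5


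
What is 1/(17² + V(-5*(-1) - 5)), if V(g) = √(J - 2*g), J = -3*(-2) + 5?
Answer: 289/83510 - √11/83510 ≈ 0.0034209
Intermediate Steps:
J = 11 (J = 6 + 5 = 11)
V(g) = √(11 - 2*g)
1/(17² + V(-5*(-1) - 5)) = 1/(17² + √(11 - 2*(-5*(-1) - 5))) = 1/(289 + √(11 - 2*(5 - 5))) = 1/(289 + √(11 - 2*0)) = 1/(289 + √(11 + 0)) = 1/(289 + √11)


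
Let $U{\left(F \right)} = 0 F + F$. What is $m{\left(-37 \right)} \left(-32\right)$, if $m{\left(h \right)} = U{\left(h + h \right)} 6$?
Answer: $14208$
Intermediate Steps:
$U{\left(F \right)} = F$ ($U{\left(F \right)} = 0 + F = F$)
$m{\left(h \right)} = 12 h$ ($m{\left(h \right)} = \left(h + h\right) 6 = 2 h 6 = 12 h$)
$m{\left(-37 \right)} \left(-32\right) = 12 \left(-37\right) \left(-32\right) = \left(-444\right) \left(-32\right) = 14208$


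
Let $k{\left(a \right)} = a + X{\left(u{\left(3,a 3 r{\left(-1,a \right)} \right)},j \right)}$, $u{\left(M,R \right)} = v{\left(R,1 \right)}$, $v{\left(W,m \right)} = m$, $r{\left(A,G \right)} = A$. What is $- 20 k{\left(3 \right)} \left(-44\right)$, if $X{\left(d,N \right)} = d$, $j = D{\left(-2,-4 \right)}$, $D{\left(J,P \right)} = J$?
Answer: $3520$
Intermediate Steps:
$j = -2$
$u{\left(M,R \right)} = 1$
$k{\left(a \right)} = 1 + a$ ($k{\left(a \right)} = a + 1 = 1 + a$)
$- 20 k{\left(3 \right)} \left(-44\right) = - 20 \left(1 + 3\right) \left(-44\right) = \left(-20\right) 4 \left(-44\right) = \left(-80\right) \left(-44\right) = 3520$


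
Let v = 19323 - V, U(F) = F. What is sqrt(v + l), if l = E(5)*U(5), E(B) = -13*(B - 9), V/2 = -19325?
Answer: sqrt(58233) ≈ 241.32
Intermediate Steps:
V = -38650 (V = 2*(-19325) = -38650)
v = 57973 (v = 19323 - 1*(-38650) = 19323 + 38650 = 57973)
E(B) = 117 - 13*B (E(B) = -13*(-9 + B) = 117 - 13*B)
l = 260 (l = (117 - 13*5)*5 = (117 - 65)*5 = 52*5 = 260)
sqrt(v + l) = sqrt(57973 + 260) = sqrt(58233)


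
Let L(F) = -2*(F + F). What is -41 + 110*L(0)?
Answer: -41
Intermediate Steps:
L(F) = -4*F
-41 + 110*L(0) = -41 + 110*(-4*0) = -41 + 110*0 = -41 + 0 = -41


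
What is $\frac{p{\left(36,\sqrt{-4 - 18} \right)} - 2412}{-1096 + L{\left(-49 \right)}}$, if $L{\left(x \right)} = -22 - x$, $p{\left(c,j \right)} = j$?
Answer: $\frac{2412}{1069} - \frac{i \sqrt{22}}{1069} \approx 2.2563 - 0.0043877 i$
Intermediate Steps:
$\frac{p{\left(36,\sqrt{-4 - 18} \right)} - 2412}{-1096 + L{\left(-49 \right)}} = \frac{\sqrt{-4 - 18} - 2412}{-1096 - -27} = \frac{\sqrt{-22} - 2412}{-1096 + \left(-22 + 49\right)} = \frac{i \sqrt{22} - 2412}{-1096 + 27} = \frac{-2412 + i \sqrt{22}}{-1069} = \left(-2412 + i \sqrt{22}\right) \left(- \frac{1}{1069}\right) = \frac{2412}{1069} - \frac{i \sqrt{22}}{1069}$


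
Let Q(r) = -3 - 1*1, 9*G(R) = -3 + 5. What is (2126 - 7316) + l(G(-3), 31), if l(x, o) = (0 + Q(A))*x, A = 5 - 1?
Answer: -46718/9 ≈ -5190.9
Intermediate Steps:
G(R) = 2/9 (G(R) = (-3 + 5)/9 = (⅑)*2 = 2/9)
A = 4
Q(r) = -4 (Q(r) = -3 - 1 = -4)
l(x, o) = -4*x (l(x, o) = (0 - 4)*x = -4*x)
(2126 - 7316) + l(G(-3), 31) = (2126 - 7316) - 4*2/9 = -5190 - 8/9 = -46718/9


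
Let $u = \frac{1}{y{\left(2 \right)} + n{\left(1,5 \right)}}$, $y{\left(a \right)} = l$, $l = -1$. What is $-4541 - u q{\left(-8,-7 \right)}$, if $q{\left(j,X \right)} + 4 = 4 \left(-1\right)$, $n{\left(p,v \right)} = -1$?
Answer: $-4545$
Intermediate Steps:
$q{\left(j,X \right)} = -8$ ($q{\left(j,X \right)} = -4 + 4 \left(-1\right) = -4 - 4 = -8$)
$y{\left(a \right)} = -1$
$u = - \frac{1}{2}$ ($u = \frac{1}{-1 - 1} = \frac{1}{-2} = - \frac{1}{2} \approx -0.5$)
$-4541 - u q{\left(-8,-7 \right)} = -4541 - \left(- \frac{1}{2}\right) \left(-8\right) = -4541 - 4 = -4545$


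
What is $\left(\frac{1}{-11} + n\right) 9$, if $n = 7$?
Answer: $\frac{684}{11} \approx 62.182$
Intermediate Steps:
$\left(\frac{1}{-11} + n\right) 9 = \left(\frac{1}{-11} + 7\right) 9 = \left(- \frac{1}{11} + 7\right) 9 = \frac{76}{11} \cdot 9 = \frac{684}{11}$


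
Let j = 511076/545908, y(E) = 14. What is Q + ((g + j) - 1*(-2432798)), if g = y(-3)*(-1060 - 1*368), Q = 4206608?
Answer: 903397892247/136477 ≈ 6.6194e+6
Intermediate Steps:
g = -19992 (g = 14*(-1060 - 1*368) = 14*(-1060 - 368) = 14*(-1428) = -19992)
j = 127769/136477 (j = 511076*(1/545908) = 127769/136477 ≈ 0.93619)
Q + ((g + j) - 1*(-2432798)) = 4206608 + ((-19992 + 127769/136477) - 1*(-2432798)) = 4206608 + (-2728320415/136477 + 2432798) = 4206608 + 329292652231/136477 = 903397892247/136477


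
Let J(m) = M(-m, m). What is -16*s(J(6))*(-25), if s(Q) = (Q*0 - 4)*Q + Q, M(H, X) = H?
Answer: 7200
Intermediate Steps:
J(m) = -m
s(Q) = -3*Q (s(Q) = (0 - 4)*Q + Q = -4*Q + Q = -3*Q)
-16*s(J(6))*(-25) = -(-48)*(-1*6)*(-25) = -(-48)*(-6)*(-25) = -16*18*(-25) = -288*(-25) = 7200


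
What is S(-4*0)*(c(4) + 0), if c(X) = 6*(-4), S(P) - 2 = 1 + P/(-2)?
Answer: -72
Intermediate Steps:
S(P) = 3 - P/2 (S(P) = 2 + (1 + P/(-2)) = 2 + (1 + P*(-½)) = 2 + (1 - P/2) = 3 - P/2)
c(X) = -24
S(-4*0)*(c(4) + 0) = (3 - (-2)*0)*(-24 + 0) = (3 - ½*0)*(-24) = (3 + 0)*(-24) = 3*(-24) = -72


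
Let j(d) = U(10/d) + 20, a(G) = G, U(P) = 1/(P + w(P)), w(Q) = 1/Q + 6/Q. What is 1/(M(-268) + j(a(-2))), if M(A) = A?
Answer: -32/7941 ≈ -0.0040297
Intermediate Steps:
w(Q) = 7/Q (w(Q) = 1/Q + 6/Q = 7/Q)
U(P) = 1/(P + 7/P)
j(d) = 20 + 10/(d*(7 + 100/d**2)) (j(d) = (10/d)/(7 + (10/d)**2) + 20 = (10/d)/(7 + 100/d**2) + 20 = 10/(d*(7 + 100/d**2)) + 20 = 20 + 10/(d*(7 + 100/d**2)))
1/(M(-268) + j(a(-2))) = 1/(-268 + 10*(200 - 2 + 14*(-2)**2)/(100 + 7*(-2)**2)) = 1/(-268 + 10*(200 - 2 + 14*4)/(100 + 7*4)) = 1/(-268 + 10*(200 - 2 + 56)/(100 + 28)) = 1/(-268 + 10*254/128) = 1/(-268 + 10*(1/128)*254) = 1/(-268 + 635/32) = 1/(-7941/32) = -32/7941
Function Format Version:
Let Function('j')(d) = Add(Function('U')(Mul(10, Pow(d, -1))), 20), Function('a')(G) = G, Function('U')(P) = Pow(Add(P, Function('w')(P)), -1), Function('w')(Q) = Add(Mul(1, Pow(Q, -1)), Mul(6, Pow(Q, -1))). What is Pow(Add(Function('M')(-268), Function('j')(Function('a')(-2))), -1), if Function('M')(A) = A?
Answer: Rational(-32, 7941) ≈ -0.0040297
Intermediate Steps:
Function('w')(Q) = Mul(7, Pow(Q, -1)) (Function('w')(Q) = Add(Pow(Q, -1), Mul(6, Pow(Q, -1))) = Mul(7, Pow(Q, -1)))
Function('U')(P) = Pow(Add(P, Mul(7, Pow(P, -1))), -1)
Function('j')(d) = Add(20, Mul(10, Pow(d, -1), Pow(Add(7, Mul(100, Pow(d, -2))), -1))) (Function('j')(d) = Add(Mul(Mul(10, Pow(d, -1)), Pow(Add(7, Pow(Mul(10, Pow(d, -1)), 2)), -1)), 20) = Add(Mul(Mul(10, Pow(d, -1)), Pow(Add(7, Mul(100, Pow(d, -2))), -1)), 20) = Add(Mul(10, Pow(d, -1), Pow(Add(7, Mul(100, Pow(d, -2))), -1)), 20) = Add(20, Mul(10, Pow(d, -1), Pow(Add(7, Mul(100, Pow(d, -2))), -1))))
Pow(Add(Function('M')(-268), Function('j')(Function('a')(-2))), -1) = Pow(Add(-268, Mul(10, Pow(Add(100, Mul(7, Pow(-2, 2))), -1), Add(200, -2, Mul(14, Pow(-2, 2))))), -1) = Pow(Add(-268, Mul(10, Pow(Add(100, Mul(7, 4)), -1), Add(200, -2, Mul(14, 4)))), -1) = Pow(Add(-268, Mul(10, Pow(Add(100, 28), -1), Add(200, -2, 56))), -1) = Pow(Add(-268, Mul(10, Pow(128, -1), 254)), -1) = Pow(Add(-268, Mul(10, Rational(1, 128), 254)), -1) = Pow(Add(-268, Rational(635, 32)), -1) = Pow(Rational(-7941, 32), -1) = Rational(-32, 7941)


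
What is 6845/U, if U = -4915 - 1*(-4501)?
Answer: -6845/414 ≈ -16.534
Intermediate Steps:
U = -414 (U = -4915 + 4501 = -414)
6845/U = 6845/(-414) = 6845*(-1/414) = -6845/414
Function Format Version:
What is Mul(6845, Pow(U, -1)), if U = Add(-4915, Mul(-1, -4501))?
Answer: Rational(-6845, 414) ≈ -16.534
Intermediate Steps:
U = -414 (U = Add(-4915, 4501) = -414)
Mul(6845, Pow(U, -1)) = Mul(6845, Pow(-414, -1)) = Mul(6845, Rational(-1, 414)) = Rational(-6845, 414)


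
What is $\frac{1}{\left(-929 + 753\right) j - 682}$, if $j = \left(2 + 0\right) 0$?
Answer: $- \frac{1}{682} \approx -0.0014663$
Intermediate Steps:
$j = 0$ ($j = 2 \cdot 0 = 0$)
$\frac{1}{\left(-929 + 753\right) j - 682} = \frac{1}{\left(-929 + 753\right) 0 - 682} = \frac{1}{\left(-176\right) 0 - 682} = \frac{1}{0 - 682} = \frac{1}{-682} = - \frac{1}{682}$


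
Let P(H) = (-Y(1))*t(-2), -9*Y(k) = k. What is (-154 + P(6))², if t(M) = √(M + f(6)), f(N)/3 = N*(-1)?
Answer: 1920976/81 - 616*I*√5/9 ≈ 23716.0 - 153.05*I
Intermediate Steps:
Y(k) = -k/9
f(N) = -3*N (f(N) = 3*(N*(-1)) = 3*(-N) = -3*N)
t(M) = √(-18 + M) (t(M) = √(M - 3*6) = √(M - 18) = √(-18 + M))
P(H) = 2*I*√5/9 (P(H) = (-(-1)/9)*√(-18 - 2) = (-1*(-⅑))*√(-20) = (2*I*√5)/9 = 2*I*√5/9)
(-154 + P(6))² = (-154 + 2*I*√5/9)²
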